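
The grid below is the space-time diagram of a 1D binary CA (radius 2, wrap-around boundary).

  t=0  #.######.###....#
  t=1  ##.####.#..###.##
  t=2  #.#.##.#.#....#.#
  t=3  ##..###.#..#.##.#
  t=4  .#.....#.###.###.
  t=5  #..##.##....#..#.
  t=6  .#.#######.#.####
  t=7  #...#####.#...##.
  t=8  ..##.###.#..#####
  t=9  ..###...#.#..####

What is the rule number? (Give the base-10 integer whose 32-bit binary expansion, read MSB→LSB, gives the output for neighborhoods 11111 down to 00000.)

3712464493

  #####|#  b31=1 t=0,i=4
  ####.|#  b30=1 t=0,i=6
  ###.#|.  b29=0 t=0,i=7
  ###..|#  b28=1 t=0,i=11
  ##.##|#  b27=1 t=0,i=1
  ##.#.|#  b26=1 t=1,i=7
  ##..#|.  b25=0 t=3,i=2
  ##...|#  b24=1 t=0,i=12
  #.###|.  b23=0 t=0,i=2
  #.##.|#  b22=1 t=2,i=4
  #.#.#|.  b21=0 t=2,i=2
  #.#..|.  b20=0 t=1,i=8
  #..##|.  b19=0 t=1,i=10
  #..#.|#  b18=1 t=3,i=10
  #...#|#  b17=1 t=7,i=2
  #....|#  b16=1 t=0,i=13
  .####|#  b15=1 t=0,i=3
  .###.|.  b14=0 t=0,i=10
  .##.#|#  b13=1 t=0,i=0
  .##..|#  b12=1 t=5,i=7
  .#.##|.  b11=0 t=2,i=3
  .#.#.|#  b10=1 t=2,i=8
  .#..#|#  b9=1 t=1,i=9
  .#...|.  b8=0 t=2,i=10
  ..###|.  b7=0 t=1,i=11
  ..##.|#  b6=1 t=0,i=16
  ..#.#|#  b5=1 t=2,i=14
  ..#..|.  b4=0 t=4,i=1
  ...##|#  b3=1 t=0,i=15
  ...#.|#  b2=1 t=2,i=13
  ....#|.  b1=0 t=0,i=14
  .....|#  b0=1 t=4,i=4
  bits 11011101010001111011011001101101 = 3712464493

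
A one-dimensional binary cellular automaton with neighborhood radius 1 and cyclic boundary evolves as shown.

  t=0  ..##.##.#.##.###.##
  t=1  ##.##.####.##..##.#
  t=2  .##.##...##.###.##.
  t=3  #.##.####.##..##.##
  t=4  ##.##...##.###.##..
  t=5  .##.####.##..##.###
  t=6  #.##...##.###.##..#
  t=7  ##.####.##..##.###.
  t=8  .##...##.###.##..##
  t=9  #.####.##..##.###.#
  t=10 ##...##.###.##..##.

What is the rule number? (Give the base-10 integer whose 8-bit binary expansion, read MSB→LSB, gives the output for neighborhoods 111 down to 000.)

  nb ###: next=.  (t=0,i=14, bit7=0)
  nb ##.: next=#  (t=0,i=3, bit6=1)
  nb #.#: next=#  (t=0,i=4, bit5=1)
  nb #..: next=#  (t=0,i=0, bit4=1)
  nb .##: next=.  (t=0,i=2, bit3=0)
  nb .#.: next=#  (t=0,i=8, bit2=1)
  nb ..#: next=#  (t=0,i=1, bit1=1)
  nb ...: next=#  (t=2,i=7, bit0=1)
  bits 01110111 = 119

119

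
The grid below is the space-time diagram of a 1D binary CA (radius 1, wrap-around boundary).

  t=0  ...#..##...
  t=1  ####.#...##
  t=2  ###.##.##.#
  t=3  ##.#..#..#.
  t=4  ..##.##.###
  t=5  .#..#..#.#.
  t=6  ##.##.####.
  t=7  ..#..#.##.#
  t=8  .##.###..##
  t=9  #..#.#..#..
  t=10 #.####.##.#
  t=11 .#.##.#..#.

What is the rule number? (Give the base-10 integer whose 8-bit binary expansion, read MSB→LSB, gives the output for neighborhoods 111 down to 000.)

  ### -> #   bit 7 = 1  t=1,i=0
  ##. -> .   bit 6 = 0  t=0,i=7
  #.# -> #   bit 5 = 1  t=1,i=4
  #.. -> .   bit 4 = 0  t=0,i=4
  .## -> .   bit 3 = 0  t=0,i=6
  .#. -> #   bit 2 = 1  t=0,i=3
  ..# -> #   bit 1 = 1  t=0,i=2
  ... -> #   bit 0 = 1  t=0,i=0
  bits 10100111 = 167

167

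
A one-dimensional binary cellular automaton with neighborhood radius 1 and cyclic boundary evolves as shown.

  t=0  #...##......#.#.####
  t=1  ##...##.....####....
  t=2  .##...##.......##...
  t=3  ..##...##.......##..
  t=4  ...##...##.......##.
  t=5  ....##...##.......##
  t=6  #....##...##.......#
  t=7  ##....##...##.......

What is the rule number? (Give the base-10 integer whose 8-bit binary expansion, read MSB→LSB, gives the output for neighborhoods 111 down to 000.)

116

  nb ###: next=.  (t=0,i=17, bit7=0)
  nb ##.: next=#  (t=0,i=0, bit6=1)
  nb #.#: next=#  (t=0,i=13, bit5=1)
  nb #..: next=#  (t=0,i=1, bit4=1)
  nb .##: next=.  (t=0,i=4, bit3=0)
  nb .#.: next=#  (t=0,i=12, bit2=1)
  nb ..#: next=.  (t=0,i=3, bit1=0)
  nb ...: next=.  (t=0,i=2, bit0=0)
  bits 01110100 = 116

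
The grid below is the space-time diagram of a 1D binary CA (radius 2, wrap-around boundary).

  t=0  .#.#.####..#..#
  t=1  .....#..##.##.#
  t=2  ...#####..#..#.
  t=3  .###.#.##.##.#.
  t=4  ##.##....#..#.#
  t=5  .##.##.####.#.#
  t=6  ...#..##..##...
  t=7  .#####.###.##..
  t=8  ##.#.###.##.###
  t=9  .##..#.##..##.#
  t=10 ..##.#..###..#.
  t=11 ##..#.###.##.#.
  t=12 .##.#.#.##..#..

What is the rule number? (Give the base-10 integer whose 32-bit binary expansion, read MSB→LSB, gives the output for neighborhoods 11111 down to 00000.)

3213497022

  nb #####: next=#  (t=2,i=5, bit31=1)
  nb ####.: next=.  (t=0,i=7, bit30=0)
  nb ###.#: next=#  (t=3,i=3, bit29=1)
  nb ###..: next=#  (t=0,i=8, bit28=1)
  nb ##.##: next=#  (t=1,i=10, bit27=1)
  nb ##.#.: next=#  (t=1,i=13, bit26=1)
  nb ##..#: next=#  (t=0,i=9, bit25=1)
  nb ##...: next=#  (t=4,i=5, bit24=1)
  nb #.###: next=#  (t=0,i=5, bit23=1)
  nb #.##.: next=.  (t=1,i=11, bit22=0)
  nb #.#.#: next=.  (t=0,i=1, bit21=0)
  nb #.#..: next=.  (t=1,i=14, bit20=0)
  nb #..##: next=#  (t=1,i=7, bit19=1)
  nb #..#.: next=.  (t=0,i=10, bit18=0)
  nb #...#: next=#  (t=7,i=14, bit17=1)
  nb #....: next=.  (t=1,i=1, bit16=0)
  nb .####: next=.  (t=0,i=6, bit15=0)
  nb .###.: next=.  (t=3,i=2, bit14=0)
  nb .##.#: next=.  (t=1,i=9, bit13=0)
  nb .##..: next=#  (t=4,i=4, bit12=1)
  nb .#.##: next=.  (t=0,i=4, bit11=0)
  nb .#.#.: next=.  (t=0,i=0, bit10=0)
  nb .#..#: next=#  (t=0,i=12, bit9=1)
  nb .#...: next=.  (t=1,i=0, bit8=0)
  nb ..###: next=#  (t=2,i=3, bit7=1)
  nb ..##.: next=.  (t=1,i=8, bit6=0)
  nb ..#.#: next=#  (t=0,i=14, bit5=1)
  nb ..#..: next=#  (t=0,i=11, bit4=1)
  nb ...##: next=#  (t=2,i=2, bit3=1)
  nb ...#.: next=#  (t=1,i=4, bit2=1)
  nb ....#: next=#  (t=1,i=3, bit1=1)
  nb .....: next=.  (t=1,i=2, bit0=0)
  bits 10111111100010100001001010111110 = 3213497022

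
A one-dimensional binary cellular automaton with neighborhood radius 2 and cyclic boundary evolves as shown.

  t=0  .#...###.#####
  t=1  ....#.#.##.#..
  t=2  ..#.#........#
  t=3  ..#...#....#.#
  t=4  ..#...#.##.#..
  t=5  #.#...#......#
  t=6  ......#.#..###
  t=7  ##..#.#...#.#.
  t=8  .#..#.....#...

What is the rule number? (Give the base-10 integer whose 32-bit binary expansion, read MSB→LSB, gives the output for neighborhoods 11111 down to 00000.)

  [31] ##### => #  t=0,i=11
  [30] ####. => .  t=0,i=12
  [29] ###.# => .  t=0,i=7
  [28] ###.. => .  t=6,i=13
  [27] ##.## => #  t=0,i=8
  [26] ##.#. => .  t=0,i=0
  [25] ##..# => .  t=7,i=2
  [24] ##... => #  t=6,i=0
  [23] #.### => #  t=0,i=9
  [22] #.##. => .  t=1,i=8
  [21] #.#.# => .  t=1,i=6
  [20] #.#.. => .  t=0,i=1
  [19] #..## => #  t=6,i=10
  [18] #..#. => .  t=2,i=1
  [17] #...# => .  t=0,i=3
  [16] #.... => #  t=1,i=13
  [15] .#### => .  t=0,i=10
  [14] .###. => #  t=0,i=6
  [13] .##.# => .  t=1,i=9
  [12] .##.. => #  t=7,i=1
  [11] .#.## => .  t=1,i=7
  [10] .#.#. => .  t=1,i=5
  [9] .#..# => .  t=2,i=0
  [8] .#... => .  t=0,i=2
  [7] ..### => .  t=0,i=5
  [6] ..##. => #  t=5,i=13
  [5] ..#.# => #  t=1,i=4
  [4] ..#.. => #  t=2,i=13
  [3] ...## => #  t=0,i=4
  [2] ...#. => .  t=1,i=3
  [1] ....# => #  t=1,i=2
  [0] ..... => .  t=1,i=0
  bits 10001001100010010101000001111010 = 2307477626

2307477626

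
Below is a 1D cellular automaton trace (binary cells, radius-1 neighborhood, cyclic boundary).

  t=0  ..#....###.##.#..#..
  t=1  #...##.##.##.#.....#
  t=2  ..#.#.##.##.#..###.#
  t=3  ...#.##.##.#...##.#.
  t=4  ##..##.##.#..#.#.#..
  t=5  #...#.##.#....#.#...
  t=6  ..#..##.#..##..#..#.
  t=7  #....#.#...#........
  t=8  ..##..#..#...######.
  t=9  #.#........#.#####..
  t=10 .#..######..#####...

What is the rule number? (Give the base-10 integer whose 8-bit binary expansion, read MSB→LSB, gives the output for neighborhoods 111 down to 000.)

169

  [7] ### => #  t=0,i=8
  [6] ##. => .  t=0,i=9
  [5] #.# => #  t=0,i=10
  [4] #.. => .  t=0,i=3
  [3] .## => #  t=0,i=7
  [2] .#. => .  t=0,i=2
  [1] ..# => .  t=0,i=1
  [0] ... => #  t=0,i=0
  bits 10101001 = 169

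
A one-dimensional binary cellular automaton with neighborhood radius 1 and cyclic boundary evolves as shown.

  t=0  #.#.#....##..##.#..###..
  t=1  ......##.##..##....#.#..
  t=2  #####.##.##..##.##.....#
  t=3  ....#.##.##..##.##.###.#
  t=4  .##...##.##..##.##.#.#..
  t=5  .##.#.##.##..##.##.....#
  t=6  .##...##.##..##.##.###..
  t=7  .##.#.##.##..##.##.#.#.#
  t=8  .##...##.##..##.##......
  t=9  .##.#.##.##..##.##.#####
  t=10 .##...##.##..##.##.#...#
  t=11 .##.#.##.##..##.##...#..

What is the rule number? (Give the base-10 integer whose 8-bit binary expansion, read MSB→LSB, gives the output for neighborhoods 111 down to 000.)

73

  [7] ### => .  t=0,i=20
  [6] ##. => #  t=0,i=10
  [5] #.# => .  t=0,i=1
  [4] #.. => .  t=0,i=5
  [3] .## => #  t=0,i=9
  [2] .#. => .  t=0,i=0
  [1] ..# => .  t=0,i=8
  [0] ... => #  t=0,i=6
  bits 01001001 = 73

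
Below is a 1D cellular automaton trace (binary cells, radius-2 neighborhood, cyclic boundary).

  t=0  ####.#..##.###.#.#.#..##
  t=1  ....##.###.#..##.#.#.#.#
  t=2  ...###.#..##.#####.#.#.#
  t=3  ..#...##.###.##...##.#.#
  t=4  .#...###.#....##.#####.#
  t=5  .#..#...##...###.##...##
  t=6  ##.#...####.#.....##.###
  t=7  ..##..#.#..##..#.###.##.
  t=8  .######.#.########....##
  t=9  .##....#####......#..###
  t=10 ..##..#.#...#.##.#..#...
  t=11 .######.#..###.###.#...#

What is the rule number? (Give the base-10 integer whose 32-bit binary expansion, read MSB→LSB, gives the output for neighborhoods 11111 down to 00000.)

129808493

  ##### -> .   bit 31 = 0  t=0,i=0
  ####. -> .   bit 30 = 0  t=0,i=2
  ###.# -> .   bit 29 = 0  t=0,i=3
  ###.. -> .   bit 28 = 0  t=8,i=17
  ##.## -> .   bit 27 = 0  t=0,i=10
  ##.#. -> #   bit 26 = 1  t=0,i=4
  ##..# -> #   bit 25 = 1  t=7,i=4
  ##... -> #   bit 24 = 1  t=3,i=15
  #.### -> #   bit 23 = 1  t=0,i=11
  #.##. -> .   bit 22 = 0  t=3,i=13
  #.#.# -> #   bit 21 = 1  t=0,i=15
  #.#.. -> #   bit 20 = 1  t=0,i=5
  #..## -> #   bit 19 = 1  t=0,i=7
  #..#. -> #   bit 18 = 1  t=3,i=1
  #...# -> .   bit 17 = 0  t=2,i=1
  #.... -> .   bit 16 = 0  t=1,i=1
  .#### -> #   bit 15 = 1  t=0,i=23
  .###. -> .   bit 14 = 0  t=0,i=12
  .##.# -> #   bit 13 = 1  t=0,i=9
  .##.. -> #   bit 12 = 1  t=3,i=14
  .#.## -> #   bit 11 = 1  t=7,i=16
  .#.#. -> .   bit 10 = 0  t=0,i=16
  .#..# -> .   bit 9 = 0  t=0,i=6
  .#... -> .   bit 8 = 0  t=1,i=0
  ..### -> .   bit 7 = 0  t=0,i=22
  ..##. -> #   bit 6 = 1  t=0,i=8
  ..#.# -> #   bit 5 = 1  t=7,i=6
  ..#.. -> .   bit 4 = 0  t=3,i=2
  ...## -> #   bit 3 = 1  t=1,i=3
  ...#. -> #   bit 2 = 1  t=9,i=17
  ....# -> .   bit 1 = 0  t=1,i=2
  ..... -> #   bit 0 = 1  t=6,i=15
  bits 00000111101111001011100001101101 = 129808493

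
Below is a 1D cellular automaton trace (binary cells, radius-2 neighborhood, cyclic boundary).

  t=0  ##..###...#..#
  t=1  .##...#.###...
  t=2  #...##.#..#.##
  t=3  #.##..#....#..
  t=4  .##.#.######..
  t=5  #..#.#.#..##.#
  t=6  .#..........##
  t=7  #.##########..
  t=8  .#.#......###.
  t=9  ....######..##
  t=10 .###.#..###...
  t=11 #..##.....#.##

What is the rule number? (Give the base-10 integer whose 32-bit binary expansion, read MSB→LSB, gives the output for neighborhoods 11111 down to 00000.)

  nb #####: next=.  (t=4,i=8, bit31=0)
  nb ####.: next=#  (t=4,i=10, bit30=1)
  nb ###.#: next=#  (t=10,i=3, bit29=1)
  nb ###..: next=#  (t=0,i=1, bit28=1)
  nb ##.##: next=#  (t=5,i=12, bit27=1)
  nb ##.#.: next=#  (t=2,i=6, bit26=1)
  nb ##..#: next=#  (t=0,i=2, bit25=1)
  nb ##...: next=.  (t=0,i=7, bit24=0)
  nb #.###: next=.  (t=1,i=8, bit23=0)
  nb #.##.: next=#  (t=3,i=2, bit22=1)
  nb #.#.#: next=.  (t=4,i=4, bit21=0)
  nb #.#..: next=.  (t=2,i=7, bit20=0)
  nb #..##: next=.  (t=0,i=3, bit19=0)
  nb #..#.: next=.  (t=2,i=9, bit18=0)
  nb #...#: next=#  (t=0,i=8, bit17=1)
  nb #....: next=#  (t=1,i=12, bit16=1)
  nb .####: next=#  (t=4,i=7, bit15=1)
  nb .###.: next=.  (t=0,i=0, bit14=0)
  nb .##.#: next=.  (t=2,i=5, bit13=0)
  nb .##..: next=.  (t=1,i=2, bit12=0)
  nb .#.##: next=#  (t=1,i=7, bit11=1)
  nb .#.#.: next=.  (t=5,i=4, bit10=0)
  nb .#..#: next=.  (t=0,i=11, bit9=0)
  nb .#...: next=#  (t=3,i=7, bit8=1)
  nb ..###: next=.  (t=0,i=4, bit7=0)
  nb ..##.: next=.  (t=1,i=1, bit6=0)
  nb ..#.#: next=.  (t=1,i=6, bit5=0)
  nb ..#..: next=#  (t=0,i=10, bit4=1)
  nb ...##: next=#  (t=1,i=0, bit3=1)
  nb ...#.: next=#  (t=0,i=9, bit2=1)
  nb ....#: next=#  (t=1,i=13, bit1=1)
  nb .....: next=#  (t=6,i=4, bit0=1)
  bits 01111110010000111000100100011111 = 2118355231

2118355231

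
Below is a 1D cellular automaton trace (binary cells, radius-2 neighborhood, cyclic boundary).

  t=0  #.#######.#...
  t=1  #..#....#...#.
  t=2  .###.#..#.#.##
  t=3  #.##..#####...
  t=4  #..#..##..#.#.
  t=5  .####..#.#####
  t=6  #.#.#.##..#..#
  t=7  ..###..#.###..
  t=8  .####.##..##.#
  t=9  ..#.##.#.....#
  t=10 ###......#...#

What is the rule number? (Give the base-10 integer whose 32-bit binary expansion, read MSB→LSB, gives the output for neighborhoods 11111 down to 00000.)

  [31] ##### => .  t=0,i=4
  [30] ####. => .  t=0,i=7
  [29] ###.# => #  t=0,i=8
  [28] ###.. => #  t=3,i=10
  [27] ##.## => #  t=2,i=0
  [26] ##.#. => .  t=0,i=9
  [25] ##..# => .  t=3,i=4
  [24] ##... => .  t=3,i=11
  [23] #.### => .  t=0,i=2
  [22] #.##. => .  t=2,i=12
  [21] #.#.# => #  t=2,i=10
  [20] #.#.. => .  t=0,i=10
  [19] #..## => .  t=3,i=5
  [18] #..#. => #  t=1,i=2
  [17] #...# => #  t=0,i=12
  [16] #.... => #  t=1,i=5
  [15] .#### => #  t=0,i=3
  [14] .###. => #  t=2,i=2
  [13] .##.# => .  t=2,i=13
  [12] .##.. => #  t=3,i=3
  [11] .#.## => .  t=0,i=1
  [10] .#.#. => #  t=1,i=13
  [9] .#..# => #  t=1,i=1
  [8] .#... => .  t=0,i=11
  [7] ..### => #  t=3,i=6
  [6] ..##. => .  t=4,i=6
  [5] ..#.# => #  t=0,i=0
  [4] ..#.. => #  t=1,i=3
  [3] ...## => #  t=7,i=1
  [2] ...#. => .  t=0,i=13
  [1] ....# => .  t=1,i=6
  [0] ..... => .  t=9,i=10
  bits 00111000001001111101011010111000 = 942134968

942134968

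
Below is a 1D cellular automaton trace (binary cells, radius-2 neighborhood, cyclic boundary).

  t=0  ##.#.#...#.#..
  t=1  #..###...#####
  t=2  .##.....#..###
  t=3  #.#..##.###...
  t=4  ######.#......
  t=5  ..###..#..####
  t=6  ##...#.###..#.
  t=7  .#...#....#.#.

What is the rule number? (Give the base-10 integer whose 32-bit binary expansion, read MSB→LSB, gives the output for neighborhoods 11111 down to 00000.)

  [31] ##### => #  t=1,i=11
  [30] ####. => #  t=1,i=13
  [29] ###.# => .  t=2,i=13
  [28] ###.. => .  t=1,i=0
  [27] ##.## => #  t=2,i=0
  [26] ##.#. => .  t=0,i=2
  [25] ##..# => #  t=1,i=1
  [24] ##... => .  t=1,i=6
  [23] #.### => .  t=3,i=8
  [22] #.##. => .  t=2,i=1
  [21] #.#.# => #  t=0,i=3
  [20] #.#.. => #  t=0,i=5
  [19] #..## => #  t=0,i=13
  [18] #..#. => .  t=5,i=6
  [17] #...# => .  t=0,i=7
  [16] #.... => .  t=2,i=4
  [15] .#### => .  t=1,i=10
  [14] .###. => .  t=1,i=4
  [13] .##.# => .  t=0,i=1
  [12] .##.. => #  t=2,i=2
  [11] .#.## => .  t=6,i=6
  [10] .#.#. => #  t=0,i=4
  [9] .#..# => #  t=0,i=12
  [8] .#... => .  t=0,i=6
  [7] ..### => .  t=1,i=3
  [6] ..##. => #  t=0,i=0
  [5] ..#.# => #  t=0,i=9
  [4] ..#.. => #  t=2,i=8
  [3] ...## => #  t=1,i=8
  [2] ...#. => .  t=0,i=8
  [1] ....# => #  t=2,i=6
  [0] ..... => #  t=2,i=5
  bits 11001010001110000001011001111011 = 3392673403

3392673403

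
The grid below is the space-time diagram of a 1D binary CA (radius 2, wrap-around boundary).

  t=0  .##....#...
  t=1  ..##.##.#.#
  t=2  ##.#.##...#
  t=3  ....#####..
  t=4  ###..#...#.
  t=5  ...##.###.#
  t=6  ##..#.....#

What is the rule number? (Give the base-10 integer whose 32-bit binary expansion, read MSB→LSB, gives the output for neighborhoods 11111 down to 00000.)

56539911

  #####|.  b31=0 t=3,i=6
  ####.|.  b30=0 t=3,i=7
  ###.#|.  b29=0 t=2,i=1
  ###..|.  b28=0 t=3,i=8
  ##.##|.  b27=0 t=1,i=4
  ##.#.|.  b26=0 t=1,i=7
  ##..#|#  b25=1 t=4,i=3
  ##...|#  b24=1 t=0,i=3
  #.###|.  b23=0 t=4,i=0
  #.##.|#  b22=1 t=1,i=5
  #.#.#|.  b21=0 t=1,i=8
  #.#..|#  b20=1 t=1,i=10
  #..##|#  b19=1 t=1,i=1
  #..#.|#  b18=1 t=4,i=4
  #...#|#  b17=1 t=2,i=8
  #....|.  b16=0 t=0,i=4
  .####|#  b15=1 t=3,i=5
  .###.|.  b14=0 t=2,i=0
  .##.#|#  b13=1 t=1,i=3
  .##..|#  b12=1 t=0,i=2
  .#.##|#  b11=1 t=2,i=4
  .#.#.|.  b10=0 t=1,i=9
  .#..#|#  b9=1 t=1,i=0
  .#...|#  b8=1 t=0,i=8
  ..###|.  b7=0 t=2,i=10
  ..##.|.  b6=0 t=0,i=1
  ..#.#|.  b5=0 t=4,i=9
  ..#..|.  b4=0 t=0,i=7
  ...##|.  b3=0 t=0,i=0
  ...#.|#  b2=1 t=0,i=6
  ....#|#  b1=1 t=0,i=5
  .....|#  b0=1 t=3,i=0
  bits 00000011010111101011101100000111 = 56539911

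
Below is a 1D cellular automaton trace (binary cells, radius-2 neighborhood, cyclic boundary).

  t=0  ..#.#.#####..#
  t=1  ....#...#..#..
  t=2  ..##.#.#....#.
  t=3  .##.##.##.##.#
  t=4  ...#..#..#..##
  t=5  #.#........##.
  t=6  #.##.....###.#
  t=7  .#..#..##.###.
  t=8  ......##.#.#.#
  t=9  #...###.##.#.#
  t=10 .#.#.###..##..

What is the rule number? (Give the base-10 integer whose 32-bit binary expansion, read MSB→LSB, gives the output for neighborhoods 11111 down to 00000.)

2939699534

  ##### -> #   bit 31 = 1  t=0,i=8
  ####. -> .   bit 30 = 0  t=0,i=9
  ###.# -> #   bit 29 = 1  t=6,i=11
  ###.. -> .   bit 28 = 0  t=0,i=10
  ##.## -> #   bit 27 = 1  t=3,i=3
  ##.#. -> #   bit 26 = 1  t=2,i=4
  ##..# -> #   bit 25 = 1  t=0,i=11
  ##... -> #   bit 24 = 1  t=4,i=0
  #.### -> .   bit 23 = 0  t=0,i=6
  #.##. -> .   bit 22 = 0  t=3,i=1
  #.#.# -> #   bit 21 = 1  t=0,i=4
  #.#.. -> #   bit 20 = 1  t=2,i=7
  #..## -> #   bit 19 = 1  t=4,i=11
  #..#. -> .   bit 18 = 0  t=0,i=1
  #...# -> .   bit 17 = 0  t=1,i=6
  #.... -> .   bit 16 = 0  t=1,i=13
  .#### -> .   bit 15 = 0  t=0,i=7
  .###. -> #   bit 14 = 1  t=6,i=10
  .##.# -> .   bit 13 = 0  t=2,i=3
  .##.. -> .   bit 12 = 0  t=4,i=13
  .#.## -> .   bit 11 = 0  t=0,i=5
  .#.#. -> .   bit 10 = 0  t=0,i=3
  .#..# -> .   bit 9 = 0  t=0,i=0
  .#... -> #   bit 8 = 1  t=1,i=5
  ..### -> .   bit 7 = 0  t=6,i=9
  ..##. -> #   bit 6 = 1  t=2,i=2
  ..#.# -> .   bit 5 = 0  t=0,i=2
  ..#.. -> .   bit 4 = 0  t=0,i=13
  ...## -> #   bit 3 = 1  t=2,i=1
  ...#. -> #   bit 2 = 1  t=1,i=3
  ....# -> #   bit 1 = 1  t=1,i=2
  ..... -> .   bit 0 = 0  t=1,i=0
  bits 10101111001110000100000101001110 = 2939699534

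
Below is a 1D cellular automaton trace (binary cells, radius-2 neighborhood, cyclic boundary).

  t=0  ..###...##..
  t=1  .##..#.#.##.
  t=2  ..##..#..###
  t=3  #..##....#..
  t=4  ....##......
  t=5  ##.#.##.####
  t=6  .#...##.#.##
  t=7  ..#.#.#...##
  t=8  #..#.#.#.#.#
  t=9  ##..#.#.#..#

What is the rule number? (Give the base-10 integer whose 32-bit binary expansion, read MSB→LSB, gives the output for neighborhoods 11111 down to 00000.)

2747282825

  #####|#  b31=1 t=5,i=10
  ####.|.  b30=0 t=5,i=0
  ###.#|#  b29=1 t=5,i=1
  ###..|.  b28=0 t=0,i=4
  ##.##|.  b27=0 t=5,i=7
  ##.#.|.  b26=0 t=5,i=2
  ##..#|#  b25=1 t=1,i=3
  ##...|#  b24=1 t=0,i=5
  #.###|#  b23=1 t=5,i=8
  #.##.|#  b22=1 t=1,i=9
  #.#.#|.  b21=0 t=1,i=7
  #.#..|.  b20=0 t=6,i=1
  #..##|.  b19=0 t=1,i=0
  #..#.|.  b18=0 t=1,i=4
  #...#|.  b17=0 t=0,i=6
  #....|.  b16=0 t=0,i=11
  .####|.  b15=0 t=5,i=9
  .###.|.  b14=0 t=0,i=3
  .##.#|#  b13=1 t=5,i=6
  .##..|#  b12=1 t=0,i=9
  .#.##|.  b11=0 t=1,i=8
  .#.#.|#  b10=1 t=1,i=6
  .#..#|.  b9=0 t=2,i=7
  .#...|#  b8=1 t=6,i=2
  ..###|#  b7=1 t=0,i=2
  ..##.|.  b6=0 t=0,i=8
  ..#.#|.  b5=0 t=1,i=5
  ..#..|.  b4=0 t=2,i=6
  ...##|#  b3=1 t=0,i=1
  ...#.|.  b2=0 t=3,i=8
  ....#|.  b1=0 t=0,i=0
  .....|#  b0=1 t=4,i=0
  bits 10100011110000000011010110001001 = 2747282825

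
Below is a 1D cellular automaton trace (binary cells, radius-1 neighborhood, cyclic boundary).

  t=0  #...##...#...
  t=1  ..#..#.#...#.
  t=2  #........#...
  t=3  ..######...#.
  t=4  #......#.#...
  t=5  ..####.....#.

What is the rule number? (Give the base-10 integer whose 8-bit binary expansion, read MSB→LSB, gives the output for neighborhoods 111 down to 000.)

65

  ### -> .   bit 7 = 0  t=3,i=3
  ##. -> #   bit 6 = 1  t=0,i=5
  #.# -> .   bit 5 = 0  t=1,i=6
  #.. -> .   bit 4 = 0  t=0,i=1
  .## -> .   bit 3 = 0  t=0,i=4
  .#. -> .   bit 2 = 0  t=0,i=0
  ..# -> .   bit 1 = 0  t=0,i=3
  ... -> #   bit 0 = 1  t=0,i=2
  bits 01000001 = 65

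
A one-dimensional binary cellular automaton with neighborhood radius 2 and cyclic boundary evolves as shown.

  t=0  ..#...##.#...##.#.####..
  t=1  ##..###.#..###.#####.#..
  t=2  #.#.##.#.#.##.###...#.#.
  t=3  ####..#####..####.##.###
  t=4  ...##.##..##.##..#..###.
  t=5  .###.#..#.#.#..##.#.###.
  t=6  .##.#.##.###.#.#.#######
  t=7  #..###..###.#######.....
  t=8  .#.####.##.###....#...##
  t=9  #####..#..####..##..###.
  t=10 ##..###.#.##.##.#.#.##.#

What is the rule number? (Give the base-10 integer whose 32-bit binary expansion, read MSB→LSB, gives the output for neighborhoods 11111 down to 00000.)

514248398

  nb #####: next=.  (t=1,i=17, bit31=0)
  nb ####.: next=.  (t=0,i=20, bit30=0)
  nb ###.#: next=.  (t=1,i=6, bit29=0)
  nb ###..: next=#  (t=0,i=21, bit28=1)
  nb ##.##: next=#  (t=1,i=14, bit27=1)
  nb ##.#.: next=#  (t=0,i=8, bit26=1)
  nb ##..#: next=#  (t=1,i=2, bit25=1)
  nb ##...: next=.  (t=0,i=22, bit24=0)
  nb #.###: next=#  (t=0,i=18, bit23=1)
  nb #.##.: next=.  (t=2,i=4, bit22=0)
  nb #.#.#: next=#  (t=0,i=16, bit21=1)
  nb #.#..: next=.  (t=0,i=9, bit20=0)
  nb #..##: next=.  (t=1,i=3, bit19=0)
  nb #..#.: next=#  (t=4,i=16, bit18=1)
  nb #...#: next=#  (t=0,i=4, bit17=1)
  nb #....: next=.  (t=0,i=23, bit16=0)
  nb .####: next=#  (t=0,i=19, bit15=1)
  nb .###.: next=#  (t=1,i=5, bit14=1)
  nb .##.#: next=.  (t=0,i=7, bit13=0)
  nb .##..: next=.  (t=1,i=1, bit12=0)
  nb .#.##: next=#  (t=0,i=17, bit11=1)
  nb .#.#.: next=#  (t=2,i=1, bit10=1)
  nb .#..#: next=#  (t=1,i=9, bit9=1)
  nb .#...: next=.  (t=0,i=3, bit8=0)
  nb ..###: next=#  (t=1,i=4, bit7=1)
  nb ..##.: next=#  (t=0,i=6, bit6=1)
  nb ..#.#: next=.  (t=2,i=20, bit5=0)
  nb ..#..: next=.  (t=0,i=2, bit4=0)
  nb ...##: next=#  (t=0,i=5, bit3=1)
  nb ...#.: next=#  (t=0,i=1, bit2=1)
  nb ....#: next=#  (t=0,i=0, bit1=1)
  nb .....: next=.  (t=7,i=21, bit0=0)
  bits 00011110101001101100111011001110 = 514248398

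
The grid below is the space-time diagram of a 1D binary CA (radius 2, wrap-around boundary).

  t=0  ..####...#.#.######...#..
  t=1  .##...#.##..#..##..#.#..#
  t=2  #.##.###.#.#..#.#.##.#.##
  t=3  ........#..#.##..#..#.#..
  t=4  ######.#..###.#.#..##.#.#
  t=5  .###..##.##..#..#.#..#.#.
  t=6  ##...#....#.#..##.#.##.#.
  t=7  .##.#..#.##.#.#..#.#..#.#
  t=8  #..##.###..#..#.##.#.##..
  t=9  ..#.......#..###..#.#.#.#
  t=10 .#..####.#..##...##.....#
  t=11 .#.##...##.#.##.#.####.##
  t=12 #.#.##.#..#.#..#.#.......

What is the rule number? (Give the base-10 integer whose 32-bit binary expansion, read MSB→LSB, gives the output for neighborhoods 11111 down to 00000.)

2233276589

  #####|#  b31=1 t=0,i=15
  ####.|.  b30=0 t=0,i=4
  ###.#|.  b29=0 t=2,i=0
  ###..|.  b28=0 t=0,i=5
  ##.##|.  b27=0 t=2,i=1
  ##.#.|#  b26=1 t=2,i=8
  ##..#|.  b25=0 t=1,i=10
  ##...|#  b24=1 t=0,i=6
  #.###|.  b23=0 t=0,i=13
  #.##.|.  b22=0 t=1,i=1
  #.#.#|.  b21=0 t=0,i=11
  #.#..|#  b20=1 t=1,i=21
  #..##|#  b19=1 t=1,i=14
  #..#.|#  b18=1 t=1,i=11
  #...#|.  b17=0 t=0,i=7
  #....|#  b16=1 t=0,i=24
  .####|.  b15=0 t=0,i=3
  .###.|.  b14=0 t=2,i=6
  .##.#|.  b13=0 t=2,i=3
  .##..|#  b12=1 t=1,i=2
  .#.##|#  b11=1 t=0,i=12
  .#.#.|.  b10=0 t=0,i=10
  .#..#|.  b9=0 t=1,i=13
  .#...|.  b8=0 t=0,i=23
  ..###|#  b7=1 t=0,i=2
  ..##.|.  b6=0 t=1,i=15
  ..#.#|#  b5=1 t=0,i=9
  ..#..|.  b4=0 t=0,i=22
  ...##|#  b3=1 t=0,i=1
  ...#.|#  b2=1 t=0,i=8
  ....#|.  b1=0 t=0,i=0
  .....|#  b0=1 t=3,i=0
  bits 10000101000111010001100010101101 = 2233276589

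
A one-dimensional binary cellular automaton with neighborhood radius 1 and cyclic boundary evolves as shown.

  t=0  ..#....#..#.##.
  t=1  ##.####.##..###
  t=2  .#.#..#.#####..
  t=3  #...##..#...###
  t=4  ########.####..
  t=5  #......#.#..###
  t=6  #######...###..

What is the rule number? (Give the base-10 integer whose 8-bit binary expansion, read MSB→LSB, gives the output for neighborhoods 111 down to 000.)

91

  ###|.  b7=0 t=1,i=0
  ##.|#  b6=1 t=0,i=13
  #.#|.  b5=0 t=0,i=11
  #..|#  b4=1 t=0,i=3
  .##|#  b3=1 t=0,i=12
  .#.|.  b2=0 t=0,i=2
  ..#|#  b1=1 t=0,i=1
  ...|#  b0=1 t=0,i=0
  bits 01011011 = 91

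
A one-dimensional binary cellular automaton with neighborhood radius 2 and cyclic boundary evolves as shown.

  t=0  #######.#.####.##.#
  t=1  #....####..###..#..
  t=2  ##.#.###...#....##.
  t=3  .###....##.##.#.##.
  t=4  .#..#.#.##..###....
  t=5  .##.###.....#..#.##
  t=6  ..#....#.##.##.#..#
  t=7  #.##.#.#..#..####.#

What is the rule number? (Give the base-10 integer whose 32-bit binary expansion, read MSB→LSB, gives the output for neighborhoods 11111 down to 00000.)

1697818611

  nb #####: next=.  (t=0,i=1, bit31=0)
  nb ####.: next=#  (t=0,i=5, bit30=1)
  nb ###.#: next=#  (t=0,i=6, bit29=1)
  nb ###..: next=.  (t=1,i=8, bit28=0)
  nb ##.##: next=.  (t=0,i=14, bit27=0)
  nb ##.#.: next=#  (t=0,i=7, bit26=1)
  nb ##..#: next=.  (t=1,i=9, bit25=0)
  nb ##...: next=#  (t=2,i=8, bit24=1)
  nb #.###: next=.  (t=0,i=10, bit23=0)
  nb #.##.: next=.  (t=0,i=15, bit22=0)
  nb #.#.#: next=#  (t=0,i=8, bit21=1)
  nb #.#..: next=#  (t=6,i=15, bit20=1)
  nb #..##: next=.  (t=1,i=10, bit19=0)
  nb #..#.: next=.  (t=1,i=15, bit18=0)
  nb #...#: next=#  (t=2,i=9, bit17=1)
  nb #....: next=.  (t=1,i=2, bit16=0)
  nb .####: next=#  (t=0,i=0, bit15=1)
  nb .###.: next=.  (t=1,i=12, bit14=0)
  nb .##.#: next=#  (t=0,i=16, bit13=1)
  nb .##..: next=.  (t=3,i=17, bit12=0)
  nb .#.##: next=.  (t=0,i=9, bit11=0)
  nb .#.#.: next=#  (t=4,i=5, bit10=1)
  nb .#..#: next=#  (t=1,i=17, bit9=1)
  nb .#...: next=#  (t=1,i=1, bit8=1)
  nb ..###: next=#  (t=1,i=5, bit7=1)
  nb ..##.: next=#  (t=2,i=16, bit6=1)
  nb ..#.#: next=#  (t=4,i=4, bit5=1)
  nb ..#..: next=#  (t=1,i=0, bit4=1)
  nb ...##: next=.  (t=1,i=4, bit3=0)
  nb ...#.: next=.  (t=2,i=10, bit2=0)
  nb ....#: next=#  (t=1,i=3, bit1=1)
  nb .....: next=#  (t=4,i=17, bit0=1)
  bits 01100101001100101010011111110011 = 1697818611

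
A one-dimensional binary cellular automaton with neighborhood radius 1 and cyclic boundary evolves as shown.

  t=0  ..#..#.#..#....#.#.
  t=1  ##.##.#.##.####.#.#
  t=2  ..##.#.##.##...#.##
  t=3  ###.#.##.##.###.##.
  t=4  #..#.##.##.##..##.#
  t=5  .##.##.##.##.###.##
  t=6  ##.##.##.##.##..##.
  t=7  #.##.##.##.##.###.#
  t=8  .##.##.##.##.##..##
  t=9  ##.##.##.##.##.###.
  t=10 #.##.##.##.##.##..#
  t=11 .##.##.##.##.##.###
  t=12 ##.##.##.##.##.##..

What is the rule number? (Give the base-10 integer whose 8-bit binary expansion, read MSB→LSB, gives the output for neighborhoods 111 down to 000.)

59

  ### -> .   bit 7 = 0  t=1,i=0
  ##. -> .   bit 6 = 0  t=1,i=1
  #.# -> #   bit 5 = 1  t=0,i=6
  #.. -> #   bit 4 = 1  t=0,i=3
  .## -> #   bit 3 = 1  t=1,i=3
  .#. -> .   bit 2 = 0  t=0,i=2
  ..# -> #   bit 1 = 1  t=0,i=1
  ... -> #   bit 0 = 1  t=0,i=0
  bits 00111011 = 59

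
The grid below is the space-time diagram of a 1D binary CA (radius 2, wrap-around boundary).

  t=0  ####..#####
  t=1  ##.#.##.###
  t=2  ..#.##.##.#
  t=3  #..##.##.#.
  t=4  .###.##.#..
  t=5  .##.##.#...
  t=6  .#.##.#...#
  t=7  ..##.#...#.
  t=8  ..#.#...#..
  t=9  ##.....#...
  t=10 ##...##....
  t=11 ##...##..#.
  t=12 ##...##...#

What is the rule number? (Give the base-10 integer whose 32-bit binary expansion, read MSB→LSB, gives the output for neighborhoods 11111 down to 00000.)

2630376134

  #####|#  b31=1 t=0,i=0
  ####.|.  b30=0 t=0,i=2
  ###.#|.  b29=0 t=1,i=1
  ###..|#  b28=1 t=0,i=3
  ##.##|#  b27=1 t=1,i=7
  ##.#.|#  b26=1 t=1,i=2
  ##..#|.  b25=0 t=0,i=4
  ##...|.  b24=0 t=9,i=2
  #.###|#  b23=1 t=1,i=8
  #.##.|#  b22=1 t=1,i=5
  #.#.#|.  b21=0 t=1,i=3
  #.#..|.  b20=0 t=2,i=10
  #..##|#  b19=1 t=0,i=5
  #..#.|.  b18=0 t=2,i=1
  #...#|.  b17=0 t=4,i=10
  #....|.  b16=0 t=5,i=9
  .####|.  b15=0 t=0,i=7
  .###.|#  b14=1 t=4,i=2
  .##.#|.  b13=0 t=1,i=6
  .##..|#  b12=1 t=9,i=1
  .#.##|#  b11=1 t=1,i=4
  .#.#.|.  b10=0 t=3,i=10
  .#..#|#  b9=1 t=2,i=0
  .#...|.  b8=0 t=4,i=9
  ..###|#  b7=1 t=0,i=6
  ..##.|#  b6=1 t=3,i=3
  ..#.#|.  b5=0 t=2,i=2
  ..#..|.  b4=0 t=7,i=9
  ...##|.  b3=0 t=4,i=0
  ...#.|#  b2=1 t=6,i=9
  ....#|#  b1=1 t=5,i=10
  .....|.  b0=0 t=9,i=4
  bits 10011100110010000101101011000110 = 2630376134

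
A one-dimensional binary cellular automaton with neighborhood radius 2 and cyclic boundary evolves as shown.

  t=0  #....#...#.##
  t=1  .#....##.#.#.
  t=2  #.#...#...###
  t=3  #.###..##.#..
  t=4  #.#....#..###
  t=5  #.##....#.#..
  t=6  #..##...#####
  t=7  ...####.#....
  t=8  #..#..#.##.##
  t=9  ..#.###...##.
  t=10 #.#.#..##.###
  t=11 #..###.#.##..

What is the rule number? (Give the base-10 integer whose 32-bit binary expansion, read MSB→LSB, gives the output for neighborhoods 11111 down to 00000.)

  #####|.  b31=0 t=6,i=10
  ####.|.  b30=0 t=2,i=12
  ###.#|#  b29=1 t=2,i=0
  ###..|.  b28=0 t=0,i=0
  ##.##|#  b27=1 t=8,i=10
  ##.#.|.  b26=0 t=1,i=8
  ##..#|.  b25=0 t=3,i=5
  ##...|#  b24=1 t=0,i=1
  #.###|#  b23=1 t=0,i=11
  #.##.|.  b22=0 t=5,i=2
  #.#.#|.  b21=0 t=1,i=9
  #.#..|#  b20=1 t=1,i=11
  #..##|.  b19=0 t=3,i=6
  #..#.|#  b18=1 t=1,i=0
  #...#|#  b17=1 t=0,i=7
  #....|.  b16=0 t=0,i=2
  .####|.  b15=0 t=2,i=11
  .###.|.  b14=0 t=0,i=12
  .##.#|.  b13=0 t=1,i=7
  .##..|#  b12=1 t=5,i=3
  .#.##|.  b11=0 t=0,i=10
  .#.#.|#  b10=1 t=1,i=10
  .#..#|#  b9=1 t=1,i=12
  .#...|#  b8=1 t=0,i=6
  ..###|#  b7=1 t=2,i=10
  ..##.|#  b6=1 t=1,i=6
  ..#.#|#  b5=1 t=0,i=9
  ..#..|.  b4=0 t=0,i=5
  ...##|.  b3=0 t=1,i=5
  ...#.|.  b2=0 t=0,i=4
  ....#|.  b1=0 t=0,i=3
  .....|#  b0=1 t=7,i=0
  bits 00101001100101100001011111100001 = 697702369

697702369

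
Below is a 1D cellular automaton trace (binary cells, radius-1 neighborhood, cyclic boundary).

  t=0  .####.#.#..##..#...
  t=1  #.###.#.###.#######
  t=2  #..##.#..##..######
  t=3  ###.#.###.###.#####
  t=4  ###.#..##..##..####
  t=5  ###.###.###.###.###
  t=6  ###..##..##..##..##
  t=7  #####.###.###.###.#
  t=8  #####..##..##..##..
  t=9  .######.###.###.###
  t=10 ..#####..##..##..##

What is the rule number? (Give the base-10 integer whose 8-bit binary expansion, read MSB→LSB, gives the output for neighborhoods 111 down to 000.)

215

  ### -> #   bit 7 = 1  t=0,i=2
  ##. -> #   bit 6 = 1  t=0,i=4
  #.# -> .   bit 5 = 0  t=0,i=5
  #.. -> #   bit 4 = 1  t=0,i=9
  .## -> .   bit 3 = 0  t=0,i=1
  .#. -> #   bit 2 = 1  t=0,i=6
  ..# -> #   bit 1 = 1  t=0,i=0
  ... -> #   bit 0 = 1  t=0,i=17
  bits 11010111 = 215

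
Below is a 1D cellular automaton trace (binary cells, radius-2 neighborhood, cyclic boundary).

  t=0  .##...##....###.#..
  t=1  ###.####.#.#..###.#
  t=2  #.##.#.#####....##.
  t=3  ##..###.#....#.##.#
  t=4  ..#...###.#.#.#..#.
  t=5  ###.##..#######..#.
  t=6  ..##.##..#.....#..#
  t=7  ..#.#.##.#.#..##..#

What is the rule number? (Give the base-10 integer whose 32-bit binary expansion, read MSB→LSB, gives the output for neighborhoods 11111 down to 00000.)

  #####|.  b31=0 t=2,i=9
  ####.|.  b30=0 t=1,i=1
  ###.#|#  b29=1 t=0,i=14
  ###..|.  b28=0 t=2,i=11
  ##.##|#  b27=1 t=1,i=3
  ##.#.|#  b26=1 t=0,i=15
  ##..#|#  b25=1 t=3,i=2
  ##...|.  b24=0 t=0,i=3
  #.###|.  b23=0 t=1,i=4
  #.##.|.  b22=0 t=2,i=2
  #.#.#|#  b21=1 t=1,i=9
  #.#..|#  b20=1 t=0,i=16
  #..##|.  b19=0 t=1,i=13
  #..#.|.  b18=0 t=4,i=16
  #...#|#  b17=1 t=0,i=4
  #....|#  b16=1 t=0,i=9
  .####|#  b15=1 t=1,i=0
  .###.|.  b14=0 t=0,i=13
  .##.#|.  b13=0 t=2,i=3
  .##..|#  b12=1 t=0,i=2
  .#.##|#  b11=1 t=2,i=1
  .#.#.|#  b10=1 t=1,i=10
  .#..#|.  b9=0 t=1,i=12
  .#...|.  b8=0 t=0,i=17
  ..###|.  b7=0 t=0,i=12
  ..##.|#  b6=1 t=0,i=1
  ..#.#|.  b5=0 t=3,i=13
  ..#..|#  b4=1 t=4,i=2
  ...##|#  b3=1 t=0,i=0
  ...#.|#  b2=1 t=3,i=12
  ....#|.  b1=0 t=0,i=10
  .....|.  b0=0 t=6,i=12
  bits 00101110001100111001110001011100 = 775134300

775134300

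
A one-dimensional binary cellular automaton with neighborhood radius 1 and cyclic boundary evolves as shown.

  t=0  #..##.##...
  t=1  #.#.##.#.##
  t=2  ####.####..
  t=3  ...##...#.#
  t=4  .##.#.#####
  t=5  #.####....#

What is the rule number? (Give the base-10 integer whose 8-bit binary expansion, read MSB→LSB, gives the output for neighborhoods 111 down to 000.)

103

  ###|.  b7=0 t=1,i=10
  ##.|#  b6=1 t=0,i=4
  #.#|#  b5=1 t=0,i=5
  #..|.  b4=0 t=0,i=1
  .##|.  b3=0 t=0,i=3
  .#.|#  b2=1 t=0,i=0
  ..#|#  b1=1 t=0,i=2
  ...|#  b0=1 t=0,i=9
  bits 01100111 = 103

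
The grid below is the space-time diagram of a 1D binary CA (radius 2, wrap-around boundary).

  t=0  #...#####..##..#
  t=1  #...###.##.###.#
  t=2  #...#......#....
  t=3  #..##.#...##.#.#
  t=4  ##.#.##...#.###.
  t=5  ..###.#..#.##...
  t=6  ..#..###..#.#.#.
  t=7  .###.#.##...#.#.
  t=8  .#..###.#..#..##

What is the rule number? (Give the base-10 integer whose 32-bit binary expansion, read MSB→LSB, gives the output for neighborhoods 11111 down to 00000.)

  ##### -> #   bit 31 = 1  t=0,i=6
  ####. -> .   bit 30 = 0  t=0,i=7
  ###.# -> .   bit 29 = 0  t=1,i=6
  ###.. -> #   bit 28 = 1  t=0,i=8
  ##.## -> .   bit 27 = 0  t=1,i=7
  ##.#. -> #   bit 26 = 1  t=3,i=5
  ##..# -> #   bit 25 = 1  t=0,i=9
  ##... -> .   bit 24 = 0  t=0,i=1
  #.### -> #   bit 23 = 1  t=1,i=11
  #.##. -> .   bit 22 = 0  t=1,i=8
  #.#.# -> #   bit 21 = 1  t=3,i=13
  #.#.. -> #   bit 20 = 1  t=3,i=6
  #..## -> .   bit 19 = 0  t=0,i=10
  #..#. -> .   bit 18 = 0  t=5,i=8
  #...# -> .   bit 17 = 0  t=0,i=2
  #.... -> #   bit 16 = 1  t=2,i=6
  .#### -> #   bit 15 = 1  t=0,i=5
  .###. -> .   bit 14 = 0  t=1,i=5
  .##.# -> .   bit 13 = 0  t=1,i=9
  .##.. -> #   bit 12 = 1  t=0,i=0
  .#.## -> #   bit 11 = 1  t=3,i=14
  .#.#. -> .   bit 10 = 0  t=6,i=11
  .#..# -> #   bit 9 = 1  t=5,i=7
  .#... -> .   bit 8 = 0  t=2,i=1
  ..### -> #   bit 7 = 1  t=0,i=4
  ..##. -> #   bit 6 = 1  t=0,i=11
  ..#.# -> .   bit 5 = 0  t=4,i=10
  ..#.. -> #   bit 4 = 1  t=2,i=0
  ...## -> .   bit 3 = 0  t=0,i=3
  ...#. -> #   bit 2 = 1  t=2,i=3
  ....# -> .   bit 1 = 0  t=2,i=9
  ..... -> .   bit 0 = 0  t=2,i=7
  bits 10010110101100011001101011010100 = 2528221908

2528221908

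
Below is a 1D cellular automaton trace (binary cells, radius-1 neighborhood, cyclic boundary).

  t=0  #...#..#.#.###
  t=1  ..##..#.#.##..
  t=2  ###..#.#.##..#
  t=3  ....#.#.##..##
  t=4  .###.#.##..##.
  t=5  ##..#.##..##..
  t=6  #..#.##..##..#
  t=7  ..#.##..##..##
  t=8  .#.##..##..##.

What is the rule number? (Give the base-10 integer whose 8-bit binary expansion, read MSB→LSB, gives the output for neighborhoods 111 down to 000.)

43

  ###|.  b7=0 t=0,i=12
  ##.|.  b6=0 t=0,i=0
  #.#|#  b5=1 t=0,i=8
  #..|.  b4=0 t=0,i=1
  .##|#  b3=1 t=0,i=11
  .#.|.  b2=0 t=0,i=4
  ..#|#  b1=1 t=0,i=3
  ...|#  b0=1 t=0,i=2
  bits 00101011 = 43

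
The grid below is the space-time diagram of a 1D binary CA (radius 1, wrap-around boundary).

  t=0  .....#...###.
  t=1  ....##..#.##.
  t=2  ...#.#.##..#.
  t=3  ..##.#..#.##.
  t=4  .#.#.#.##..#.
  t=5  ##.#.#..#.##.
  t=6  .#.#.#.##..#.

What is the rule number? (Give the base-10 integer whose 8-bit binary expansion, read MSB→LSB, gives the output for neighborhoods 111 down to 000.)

198

  [7] ### => #  t=0,i=10
  [6] ##. => #  t=0,i=11
  [5] #.# => .  t=1,i=9
  [4] #.. => .  t=0,i=6
  [3] .## => .  t=0,i=9
  [2] .#. => #  t=0,i=5
  [1] ..# => #  t=0,i=4
  [0] ... => .  t=0,i=0
  bits 11000110 = 198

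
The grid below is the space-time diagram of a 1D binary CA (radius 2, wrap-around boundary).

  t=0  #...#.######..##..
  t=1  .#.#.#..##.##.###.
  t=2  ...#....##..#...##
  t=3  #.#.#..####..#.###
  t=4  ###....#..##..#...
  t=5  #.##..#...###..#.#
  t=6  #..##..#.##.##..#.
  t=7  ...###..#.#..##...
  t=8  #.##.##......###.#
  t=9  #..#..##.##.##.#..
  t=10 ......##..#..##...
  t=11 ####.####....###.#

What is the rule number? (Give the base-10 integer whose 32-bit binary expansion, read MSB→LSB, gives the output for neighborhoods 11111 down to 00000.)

3072342477

  nb #####: next=#  (t=0,i=8, bit31=1)
  nb ####.: next=.  (t=0,i=10, bit30=0)
  nb ###.#: next=#  (t=3,i=0, bit29=1)
  nb ###..: next=#  (t=0,i=11, bit28=1)
  nb ##.##: next=.  (t=1,i=10, bit27=0)
  nb ##.#.: next=#  (t=3,i=1, bit26=1)
  nb ##..#: next=#  (t=0,i=12, bit25=1)
  nb ##...: next=#  (t=2,i=0, bit24=1)
  nb #.###: next=.  (t=0,i=6, bit23=0)
  nb #.##.: next=.  (t=1,i=11, bit22=0)
  nb #.#.#: next=#  (t=1,i=3, bit21=1)
  nb #.#..: next=.  (t=1,i=5, bit20=0)
  nb #..##: next=.  (t=0,i=13, bit19=0)
  nb #..#.: next=.  (t=0,i=17, bit18=0)
  nb #...#: next=.  (t=0,i=2, bit17=0)
  nb #....: next=.  (t=2,i=5, bit16=0)
  nb .####: next=.  (t=0,i=7, bit15=0)
  nb .###.: next=.  (t=1,i=15, bit14=0)
  nb .##.#: next=#  (t=1,i=9, bit13=1)
  nb .##..: next=#  (t=0,i=15, bit12=1)
  nb .#.##: next=#  (t=0,i=5, bit11=1)
  nb .#.#.: next=.  (t=1,i=2, bit10=0)
  nb .#..#: next=.  (t=1,i=6, bit9=0)
  nb .#...: next=#  (t=0,i=1, bit8=1)
  nb ..###: next=#  (t=3,i=7, bit7=1)
  nb ..##.: next=#  (t=0,i=14, bit6=1)
  nb ..#.#: next=.  (t=0,i=4, bit5=0)
  nb ..#..: next=.  (t=0,i=0, bit4=0)
  nb ...##: next=#  (t=2,i=7, bit3=1)
  nb ...#.: next=#  (t=0,i=3, bit2=1)
  nb ....#: next=.  (t=2,i=6, bit1=0)
  nb .....: next=#  (t=7,i=0, bit0=1)
  bits 10110111001000000011100111001101 = 3072342477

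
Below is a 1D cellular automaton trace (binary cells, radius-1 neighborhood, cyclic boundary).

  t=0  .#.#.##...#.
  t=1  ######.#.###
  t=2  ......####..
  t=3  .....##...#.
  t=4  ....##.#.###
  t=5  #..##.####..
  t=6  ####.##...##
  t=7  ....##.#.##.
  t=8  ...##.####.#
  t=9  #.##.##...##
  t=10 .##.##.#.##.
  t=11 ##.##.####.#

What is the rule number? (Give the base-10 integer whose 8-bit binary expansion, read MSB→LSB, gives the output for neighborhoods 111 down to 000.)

  ### -> .   bit 7 = 0  t=1,i=0
  ##. -> .   bit 6 = 0  t=0,i=6
  #.# -> #   bit 5 = 1  t=0,i=2
  #.. -> #   bit 4 = 1  t=0,i=7
  .## -> #   bit 3 = 1  t=0,i=5
  .#. -> #   bit 2 = 1  t=0,i=1
  ..# -> #   bit 1 = 1  t=0,i=0
  ... -> .   bit 0 = 0  t=0,i=8
  bits 00111110 = 62

62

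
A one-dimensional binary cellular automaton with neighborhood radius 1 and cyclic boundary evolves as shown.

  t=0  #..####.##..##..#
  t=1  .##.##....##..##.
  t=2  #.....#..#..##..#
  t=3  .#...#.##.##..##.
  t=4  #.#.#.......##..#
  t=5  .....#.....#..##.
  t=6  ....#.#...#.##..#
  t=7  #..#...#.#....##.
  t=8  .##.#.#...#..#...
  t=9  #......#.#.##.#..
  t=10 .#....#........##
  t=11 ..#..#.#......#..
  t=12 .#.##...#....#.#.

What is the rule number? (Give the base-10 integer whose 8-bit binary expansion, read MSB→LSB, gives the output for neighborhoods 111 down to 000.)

146

  nb ###: next=#  (t=0,i=4, bit7=1)
  nb ##.: next=.  (t=0,i=0, bit6=0)
  nb #.#: next=.  (t=0,i=7, bit5=0)
  nb #..: next=#  (t=0,i=1, bit4=1)
  nb .##: next=.  (t=0,i=3, bit3=0)
  nb .#.: next=.  (t=2,i=6, bit2=0)
  nb ..#: next=#  (t=0,i=2, bit1=1)
  nb ...: next=.  (t=1,i=7, bit0=0)
  bits 10010010 = 146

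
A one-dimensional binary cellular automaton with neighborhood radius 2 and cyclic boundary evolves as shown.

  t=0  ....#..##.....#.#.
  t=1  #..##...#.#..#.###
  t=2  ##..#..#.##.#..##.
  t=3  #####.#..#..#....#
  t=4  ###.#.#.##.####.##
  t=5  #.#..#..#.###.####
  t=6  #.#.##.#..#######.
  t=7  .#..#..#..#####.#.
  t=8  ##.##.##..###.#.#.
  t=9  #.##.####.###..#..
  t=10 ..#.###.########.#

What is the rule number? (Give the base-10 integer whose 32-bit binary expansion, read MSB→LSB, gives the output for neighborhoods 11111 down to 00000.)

  [31] ##### => #  t=3,i=1
  [30] ####. => .  t=1,i=17
  [29] ###.# => #  t=3,i=4
  [28] ###.. => #  t=1,i=0
  [27] ##.## => #  t=2,i=17
  [26] ##.#. => .  t=2,i=11
  [25] ##..# => #  t=1,i=1
  [24] ##... => .  t=0,i=9
  [23] #.### => #  t=1,i=15
  [22] #.##. => #  t=2,i=0
  [21] #.#.# => .  t=4,i=4
  [20] #.#.. => #  t=0,i=16
  [19] #..## => .  t=0,i=6
  [18] #..#. => #  t=1,i=12
  [17] #...# => .  t=1,i=6
  [16] #.... => #  t=0,i=0
  [15] .#### => #  t=1,i=16
  [14] .###. => #  t=5,i=11
  [13] .##.# => .  t=2,i=10
  [12] .##.. => #  t=0,i=8
  [11] .#.## => .  t=1,i=14
  [10] .#.#. => #  t=0,i=15
  [9] .#..# => .  t=0,i=5
  [8] .#... => #  t=0,i=17
  [7] ..### => #  t=3,i=17
  [6] ..##. => .  t=0,i=7
  [5] ..#.# => .  t=0,i=14
  [4] ..#.. => #  t=0,i=4
  [3] ...## => #  t=3,i=16
  [2] ...#. => #  t=0,i=3
  [1] ....# => .  t=0,i=2
  [0] ..... => .  t=0,i=1
  bits 10111010110101011101010110011100 = 3134576028

3134576028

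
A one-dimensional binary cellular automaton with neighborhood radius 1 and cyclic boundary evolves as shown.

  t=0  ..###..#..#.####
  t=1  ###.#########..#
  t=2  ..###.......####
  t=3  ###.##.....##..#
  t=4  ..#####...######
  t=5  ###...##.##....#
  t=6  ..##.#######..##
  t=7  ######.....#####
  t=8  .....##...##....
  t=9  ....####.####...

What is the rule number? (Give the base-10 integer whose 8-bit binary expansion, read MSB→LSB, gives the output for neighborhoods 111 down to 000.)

126

  ### -> .   bit 7 = 0  t=0,i=3
  ##. -> #   bit 6 = 1  t=0,i=4
  #.# -> #   bit 5 = 1  t=0,i=11
  #.. -> #   bit 4 = 1  t=0,i=0
  .## -> #   bit 3 = 1  t=0,i=2
  .#. -> #   bit 2 = 1  t=0,i=7
  ..# -> #   bit 1 = 1  t=0,i=1
  ... -> .   bit 0 = 0  t=2,i=6
  bits 01111110 = 126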